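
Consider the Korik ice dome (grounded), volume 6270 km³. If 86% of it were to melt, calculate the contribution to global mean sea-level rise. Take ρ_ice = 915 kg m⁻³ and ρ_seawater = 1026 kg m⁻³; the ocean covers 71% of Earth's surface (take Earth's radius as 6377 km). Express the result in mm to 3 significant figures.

Korik: 0.86 × 6270 km³ × (915/1026) = 4809 km³ of water.
Spread over 3.63×10^14 m² of ocean, Δh = 4.809×10^12 / 3.63×10^14 = 0.0133 m = 13.3 mm.

≈ 13.3 mm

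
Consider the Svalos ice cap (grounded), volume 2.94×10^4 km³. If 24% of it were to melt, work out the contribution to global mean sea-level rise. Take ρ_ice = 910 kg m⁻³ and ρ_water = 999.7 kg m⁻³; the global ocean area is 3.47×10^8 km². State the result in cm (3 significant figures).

≈ 1.85 cm

Svalos: 0.24 × 2.94×10^4 km³ × (910/999.7) = 6423 km³ of water.
Spread over 3.47×10^14 m² of ocean, Δh = 6.423×10^12 / 3.47×10^14 = 0.0185 m = 1.85 cm.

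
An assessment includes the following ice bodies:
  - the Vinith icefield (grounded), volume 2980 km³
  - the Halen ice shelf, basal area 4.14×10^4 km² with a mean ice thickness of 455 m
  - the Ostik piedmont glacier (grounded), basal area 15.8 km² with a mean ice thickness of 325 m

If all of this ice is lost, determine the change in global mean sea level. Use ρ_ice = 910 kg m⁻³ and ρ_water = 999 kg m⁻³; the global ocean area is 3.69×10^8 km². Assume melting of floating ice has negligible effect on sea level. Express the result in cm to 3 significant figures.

≈ 0.737 cm

Vinith: 2980 km³ × (910/999) = 2715 km³ of water.
The Halen ice shelf is floating and already displaces its own weight of water, so its melt adds essentially nothing to sea level.
Ostik: ice volume = 15.8 km² × 325 m = 5.135 km³; 5.135 × (910/999) = 4.678 km³ of water.
Total added water ≈ 2.719×10^12 m³ over 3.69×10^14 m² → Δh = 7.37×10^-3 m = 0.737 cm.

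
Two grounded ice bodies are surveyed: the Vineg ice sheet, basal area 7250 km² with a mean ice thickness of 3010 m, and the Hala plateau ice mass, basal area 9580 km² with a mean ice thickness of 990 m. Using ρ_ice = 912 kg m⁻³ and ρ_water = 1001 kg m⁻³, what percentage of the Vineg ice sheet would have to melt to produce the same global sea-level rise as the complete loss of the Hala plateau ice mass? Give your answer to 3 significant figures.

≈ 43.5 %

Equal sea-level rise means equal mass of meltwater, i.e. equal mass of ice lost.
Ice mass of Hala: 8.650×10^15 kg; ice mass of Vineg: 1.990×10^16 kg.
Fraction required = 8.650×10^15 / 1.990×10^16 = 0.435 → 43.5 %.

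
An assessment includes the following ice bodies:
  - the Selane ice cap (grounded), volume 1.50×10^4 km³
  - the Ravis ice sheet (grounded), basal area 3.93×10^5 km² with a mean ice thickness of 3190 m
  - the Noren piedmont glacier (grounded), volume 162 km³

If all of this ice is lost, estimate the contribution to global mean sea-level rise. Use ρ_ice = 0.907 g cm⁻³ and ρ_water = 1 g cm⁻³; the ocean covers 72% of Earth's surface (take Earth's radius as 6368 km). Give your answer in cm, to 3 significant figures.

≈ 314 cm

Selane: 1.50×10^4 km³ × (907/1000) = 1.360×10^4 km³ of water.
Ravis: ice volume = 3.93×10^5 km² × 3190 m = 1.254×10^6 km³; 1.254×10^6 × (907/1000) = 1.137×10^6 km³ of water.
Noren: 162 km³ × (907/1000) = 146.9 km³ of water.
Total added water ≈ 1.151×10^15 m³ over 3.67×10^14 m² → Δh = 3.14 m = 314 cm.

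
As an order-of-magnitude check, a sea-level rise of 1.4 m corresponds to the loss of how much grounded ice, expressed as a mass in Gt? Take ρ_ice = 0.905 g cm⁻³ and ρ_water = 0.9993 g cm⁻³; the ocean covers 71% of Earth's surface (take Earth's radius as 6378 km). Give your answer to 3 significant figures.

Required water volume = Δh × A = 1.4 m × 3.63×10^14 m² = 5.081×10^14 m³.
ρ_w = 0.9993 g cm⁻³ = 999.3 kg m⁻³, so the mass of water = 5.081×10^14 m³ × 999.3 kg m⁻³ = 5.078×10^17 kg = 5.08×10^5 Gt (and the same mass of ice, by conservation).

≈ 5.08×10^5 Gt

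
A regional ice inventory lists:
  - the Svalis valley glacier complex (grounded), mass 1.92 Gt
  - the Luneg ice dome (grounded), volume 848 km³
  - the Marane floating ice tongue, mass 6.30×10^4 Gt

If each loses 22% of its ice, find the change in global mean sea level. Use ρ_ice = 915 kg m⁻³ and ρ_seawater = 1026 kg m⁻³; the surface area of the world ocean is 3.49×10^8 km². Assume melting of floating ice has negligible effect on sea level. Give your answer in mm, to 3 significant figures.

≈ 0.478 mm

Svalis: 0.22 × 1.92 Gt = 4.224×10^11 kg; dividing by ρ_w = 1026 kg m⁻³ gives 4.117×10^8 m³ of water.
Luneg: 0.22 × 848 km³ × (915/1026) = 166.4 km³ of water.
The Marane floating ice tongue is floating and already displaces its own weight of water, so its melt adds essentially nothing to sea level.
Total added water ≈ 1.668×10^11 m³ over 3.49×10^14 m² → Δh = 4.78×10^-4 m = 0.478 mm.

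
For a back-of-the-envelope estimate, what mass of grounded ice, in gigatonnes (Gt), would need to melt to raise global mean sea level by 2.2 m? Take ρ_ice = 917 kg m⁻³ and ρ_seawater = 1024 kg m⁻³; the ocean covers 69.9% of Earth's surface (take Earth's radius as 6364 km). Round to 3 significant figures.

≈ 8.01×10^5 Gt

Required water volume = Δh × A = 2.2 m × 3.56×10^14 m² = 7.827×10^14 m³.
ρ_w = 1024 kg m⁻³, so the mass of water = 7.827×10^14 m³ × 1024 kg m⁻³ = 8.014×10^17 kg = 8.01×10^5 Gt (and the same mass of ice, by conservation).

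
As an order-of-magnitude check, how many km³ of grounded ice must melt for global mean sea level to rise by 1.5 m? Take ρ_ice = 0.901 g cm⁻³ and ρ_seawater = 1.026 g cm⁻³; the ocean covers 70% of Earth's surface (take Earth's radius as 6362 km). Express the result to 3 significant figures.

≈ 6.08×10^5 km³

Required water volume = Δh × A = 1.5 m × 3.56×10^14 m² = 5.341×10^14 m³ = 5.341×10^5 km³.
Ice volume = water volume × ρ_w/ρ_ice = 5.341×10^5 × 1026/901 = 6.08×10^5 km³.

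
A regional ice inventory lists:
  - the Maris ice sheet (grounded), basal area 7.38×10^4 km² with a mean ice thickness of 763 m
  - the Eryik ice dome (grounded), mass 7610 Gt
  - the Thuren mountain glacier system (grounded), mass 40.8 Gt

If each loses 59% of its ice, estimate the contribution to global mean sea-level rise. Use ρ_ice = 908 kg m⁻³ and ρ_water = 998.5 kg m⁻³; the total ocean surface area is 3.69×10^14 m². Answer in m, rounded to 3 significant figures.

Maris: ice volume = 7.38×10^4 km² × 763 m = 5.631×10^4 km³; 0.59 × 5.631×10^4 × (908/998.5) = 3.021×10^4 km³ of water.
Eryik: 0.59 × 7610 Gt = 4.490×10^15 kg; dividing by ρ_w = 998.5 kg m⁻³ gives 4.497×10^12 m³ of water.
Thuren: 0.59 × 40.8 Gt = 2.407×10^13 kg; dividing by ρ_w = 998.5 kg m⁻³ gives 2.411×10^10 m³ of water.
Total added water ≈ 3.473×10^13 m³ over 3.69×10^14 m² → Δh = 0.0941 m.

≈ 0.0941 m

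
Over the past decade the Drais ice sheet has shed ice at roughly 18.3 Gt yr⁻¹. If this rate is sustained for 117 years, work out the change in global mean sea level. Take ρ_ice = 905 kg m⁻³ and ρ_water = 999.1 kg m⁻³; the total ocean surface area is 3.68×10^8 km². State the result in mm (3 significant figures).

≈ 5.82 mm

Total mass lost = 18.3 Gt/yr × 117 yr = 2141 Gt = 2.141×10^15 kg.
ρ_w = 999.1 kg m⁻³, so water volume = 2.141×10^15 / 999.1 = 2.143×10^12 m³.
Δh = 2.143×10^12 / 3.68×10^14 = 5.82×10^-3 m = 5.82 mm.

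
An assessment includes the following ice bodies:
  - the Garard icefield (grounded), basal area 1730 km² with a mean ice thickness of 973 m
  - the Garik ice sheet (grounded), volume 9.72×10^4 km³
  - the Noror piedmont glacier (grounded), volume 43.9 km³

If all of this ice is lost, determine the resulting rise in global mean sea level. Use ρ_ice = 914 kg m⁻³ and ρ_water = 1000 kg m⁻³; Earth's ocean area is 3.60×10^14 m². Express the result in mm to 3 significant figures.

Garard: ice volume = 1730 km² × 973 m = 1683 km³; 1683 × (914/1000) = 1539 km³ of water.
Garik: 9.72×10^4 km³ × (914/1000) = 8.884×10^4 km³ of water.
Noror: 43.9 km³ × (914/1000) = 40.12 km³ of water.
Total added water ≈ 9.042×10^13 m³ over 3.60×10^14 m² → Δh = 0.251 m = 251 mm.

≈ 251 mm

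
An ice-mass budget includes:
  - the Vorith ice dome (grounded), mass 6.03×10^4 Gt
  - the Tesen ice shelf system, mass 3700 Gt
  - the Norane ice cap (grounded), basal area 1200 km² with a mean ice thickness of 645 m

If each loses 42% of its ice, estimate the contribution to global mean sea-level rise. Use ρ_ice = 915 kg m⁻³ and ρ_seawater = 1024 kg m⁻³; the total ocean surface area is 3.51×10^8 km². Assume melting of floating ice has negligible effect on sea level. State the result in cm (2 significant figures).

Vorith: 0.42 × 6.03×10^4 Gt = 2.533×10^16 kg; dividing by ρ_w = 1024 kg m⁻³ gives 2.473×10^13 m³ of water.
The Tesen ice shelf system is floating and already displaces its own weight of water, so its melt adds essentially nothing to sea level.
Norane: ice volume = 1200 km² × 645 m = 774.0 km³; 0.42 × 774.0 × (915/1024) = 290.5 km³ of water.
Total added water ≈ 2.502×10^13 m³ over 3.51×10^14 m² → Δh = 0.0713 m = 7.1 cm.

≈ 7.1 cm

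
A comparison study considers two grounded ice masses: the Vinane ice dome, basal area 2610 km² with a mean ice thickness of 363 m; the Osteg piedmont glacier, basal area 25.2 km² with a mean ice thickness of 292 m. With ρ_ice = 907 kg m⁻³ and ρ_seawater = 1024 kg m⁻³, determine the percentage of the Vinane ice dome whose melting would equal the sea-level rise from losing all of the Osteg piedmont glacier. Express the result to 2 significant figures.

Equal sea-level rise means equal mass of meltwater, i.e. equal mass of ice lost.
Ice mass of Osteg: 6.674×10^12 kg; ice mass of Vinane: 8.593×10^14 kg.
Fraction required = 6.674×10^12 / 8.593×10^14 = 7.77×10^-3 → 0.78 %.

≈ 0.78 %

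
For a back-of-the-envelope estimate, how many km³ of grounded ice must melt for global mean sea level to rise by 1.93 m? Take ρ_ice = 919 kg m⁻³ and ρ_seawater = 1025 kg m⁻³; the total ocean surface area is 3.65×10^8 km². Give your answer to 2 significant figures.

≈ 7.9×10^5 km³

Required water volume = Δh × A = 1.93 m × 3.65×10^14 m² = 7.044×10^14 m³ = 7.044×10^5 km³.
Ice volume = water volume × ρ_w/ρ_ice = 7.044×10^5 × 1025/919 = 7.9×10^5 km³.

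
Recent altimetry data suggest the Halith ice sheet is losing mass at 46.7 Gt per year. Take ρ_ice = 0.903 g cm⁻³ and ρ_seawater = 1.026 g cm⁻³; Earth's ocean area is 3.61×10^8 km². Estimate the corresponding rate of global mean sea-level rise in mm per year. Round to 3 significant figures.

≈ 0.126 mm/yr

ρ_w = 1.026 g cm⁻³ = 1026 kg m⁻³. Annual water volume added = 46.7 Gt / ρ_w = 4.670×10^13 kg / 1026 kg m⁻³ = 4.552×10^10 m³.
Δh per year = 4.552×10^10 / 3.61×10^14 = 1.26×10^-4 m = 0.126 mm.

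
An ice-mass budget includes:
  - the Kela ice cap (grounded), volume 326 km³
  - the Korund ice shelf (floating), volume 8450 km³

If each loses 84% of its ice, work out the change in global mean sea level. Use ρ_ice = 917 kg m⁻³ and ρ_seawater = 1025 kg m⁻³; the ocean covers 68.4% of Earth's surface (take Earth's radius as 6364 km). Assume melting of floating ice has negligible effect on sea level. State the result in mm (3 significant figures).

≈ 0.704 mm

Kela: 0.84 × 326 km³ × (917/1025) = 245.0 km³ of water.
The Korund ice shelf is floating and already displaces its own weight of water, so its melt adds essentially nothing to sea level.
Total added water ≈ 2.450×10^11 m³ over 3.48×10^14 m² → Δh = 7.04×10^-4 m = 0.704 mm.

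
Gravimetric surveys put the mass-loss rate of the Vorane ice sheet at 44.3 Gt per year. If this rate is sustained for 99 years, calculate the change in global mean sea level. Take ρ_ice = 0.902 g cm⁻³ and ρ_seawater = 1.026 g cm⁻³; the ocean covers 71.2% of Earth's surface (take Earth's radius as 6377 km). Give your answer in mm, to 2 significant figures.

≈ 12 mm

Total mass lost = 44.3 Gt/yr × 99 yr = 4386 Gt = 4.386×10^15 kg.
ρ_w = 1.026 g cm⁻³ = 1026 kg m⁻³, so water volume = 4.386×10^15 / 1026 = 4.275×10^12 m³.
Δh = 4.275×10^12 / 3.64×10^14 = 0.0117 m = 12 mm.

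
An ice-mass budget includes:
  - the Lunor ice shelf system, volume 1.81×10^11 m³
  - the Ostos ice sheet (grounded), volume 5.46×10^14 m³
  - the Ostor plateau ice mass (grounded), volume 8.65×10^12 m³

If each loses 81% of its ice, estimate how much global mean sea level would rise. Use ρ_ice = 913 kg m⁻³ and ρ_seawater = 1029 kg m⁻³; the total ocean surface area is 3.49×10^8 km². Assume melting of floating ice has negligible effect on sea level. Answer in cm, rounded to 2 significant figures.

The Lunor ice shelf system is floating and already displaces its own weight of water, so its melt adds essentially nothing to sea level.
Ostos: 0.81 × 5.46×10^14 m³ × (913/1029) = 3.924×10^14 m³ of water.
Ostor: 0.81 × 8.65×10^12 m³ × (913/1029) = 6.217×10^12 m³ of water.
Total added water ≈ 3.986×10^14 m³ over 3.49×10^14 m² → Δh = 1.14 m = 110 cm.

≈ 110 cm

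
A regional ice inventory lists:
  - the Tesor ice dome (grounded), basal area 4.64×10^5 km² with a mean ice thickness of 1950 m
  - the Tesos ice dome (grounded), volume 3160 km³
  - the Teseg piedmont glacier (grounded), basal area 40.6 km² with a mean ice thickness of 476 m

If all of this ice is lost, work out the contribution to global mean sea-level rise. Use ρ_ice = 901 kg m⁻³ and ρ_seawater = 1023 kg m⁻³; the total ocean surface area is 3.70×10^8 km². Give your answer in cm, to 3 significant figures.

Tesor: ice volume = 4.64×10^5 km² × 1950 m = 9.048×10^5 km³; 9.048×10^5 × (901/1023) = 7.969×10^5 km³ of water.
Tesos: 3160 km³ × (901/1023) = 2783 km³ of water.
Teseg: ice volume = 40.6 km² × 476 m = 19.33 km³; 19.33 × (901/1023) = 17.02 km³ of water.
Total added water ≈ 7.997×10^14 m³ over 3.70×10^14 m² → Δh = 2.16 m = 216 cm.

≈ 216 cm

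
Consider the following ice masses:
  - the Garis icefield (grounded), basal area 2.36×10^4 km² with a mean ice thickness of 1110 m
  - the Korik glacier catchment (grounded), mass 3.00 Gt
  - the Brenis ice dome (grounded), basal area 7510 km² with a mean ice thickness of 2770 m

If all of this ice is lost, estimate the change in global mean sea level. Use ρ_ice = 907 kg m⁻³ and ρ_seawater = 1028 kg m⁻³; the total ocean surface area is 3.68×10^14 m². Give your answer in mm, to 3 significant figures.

Garis: ice volume = 2.36×10^4 km² × 1110 m = 2.620×10^4 km³; 2.620×10^4 × (907/1028) = 2.311×10^4 km³ of water.
Korik: 3.00 Gt = 3.000×10^12 kg; dividing by ρ_w = 1028 kg m⁻³ gives 2.918×10^9 m³ of water.
Brenis: ice volume = 7510 km² × 2770 m = 2.080×10^4 km³; 2.080×10^4 × (907/1028) = 1.835×10^4 km³ of water.
Total added water ≈ 4.147×10^13 m³ over 3.68×10^14 m² → Δh = 0.113 m = 113 mm.

≈ 113 mm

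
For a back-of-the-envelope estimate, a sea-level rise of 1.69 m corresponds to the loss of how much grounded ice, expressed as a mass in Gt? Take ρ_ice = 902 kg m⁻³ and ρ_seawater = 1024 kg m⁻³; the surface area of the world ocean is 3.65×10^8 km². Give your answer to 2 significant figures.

Required water volume = Δh × A = 1.69 m × 3.65×10^14 m² = 6.168×10^14 m³.
ρ_w = 1024 kg m⁻³, so the mass of water = 6.168×10^14 m³ × 1024 kg m⁻³ = 6.317×10^17 kg = 6.3×10^5 Gt (and the same mass of ice, by conservation).

≈ 6.3×10^5 Gt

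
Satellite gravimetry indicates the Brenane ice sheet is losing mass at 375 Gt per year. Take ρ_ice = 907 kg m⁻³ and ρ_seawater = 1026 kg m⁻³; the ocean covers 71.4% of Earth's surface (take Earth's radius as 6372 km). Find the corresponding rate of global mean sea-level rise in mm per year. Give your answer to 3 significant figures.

≈ 1.00 mm/yr

ρ_w = 1026 kg m⁻³. Annual water volume added = 375 Gt / ρ_w = 3.750×10^14 kg / 1026 kg m⁻³ = 3.655×10^11 m³.
Δh per year = 3.655×10^11 / 3.64×10^14 = 1.00×10^-3 m = 1.00 mm.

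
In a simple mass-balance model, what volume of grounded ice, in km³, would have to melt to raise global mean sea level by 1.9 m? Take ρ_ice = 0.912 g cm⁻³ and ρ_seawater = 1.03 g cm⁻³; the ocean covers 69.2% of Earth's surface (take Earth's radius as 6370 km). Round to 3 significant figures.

≈ 7.57×10^5 km³

Required water volume = Δh × A = 1.9 m × 3.53×10^14 m² = 6.704×10^14 m³ = 6.704×10^5 km³.
Ice volume = water volume × ρ_w/ρ_ice = 6.704×10^5 × 1030/912 = 7.57×10^5 km³.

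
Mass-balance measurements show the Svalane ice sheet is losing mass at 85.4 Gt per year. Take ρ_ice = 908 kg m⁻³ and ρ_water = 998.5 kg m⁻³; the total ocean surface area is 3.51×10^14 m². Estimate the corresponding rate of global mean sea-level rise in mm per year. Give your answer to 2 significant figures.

ρ_w = 998.5 kg m⁻³. Annual water volume added = 85.4 Gt / ρ_w = 8.540×10^13 kg / 998.5 kg m⁻³ = 8.553×10^10 m³.
Δh per year = 8.553×10^10 / 3.51×10^14 = 2.44×10^-4 m = 0.24 mm.

≈ 0.24 mm/yr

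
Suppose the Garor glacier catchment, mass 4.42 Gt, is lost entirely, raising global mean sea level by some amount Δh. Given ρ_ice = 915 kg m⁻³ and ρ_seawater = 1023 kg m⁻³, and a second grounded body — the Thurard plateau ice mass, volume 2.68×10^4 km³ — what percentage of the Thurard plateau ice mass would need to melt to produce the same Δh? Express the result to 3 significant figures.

Equal sea-level rise means equal mass of meltwater, i.e. equal mass of ice lost.
Ice mass of Garor: 4.420×10^12 kg; ice mass of Thurard: 2.452×10^16 kg.
Fraction required = 4.420×10^12 / 2.452×10^16 = 1.80×10^-4 → 0.0180 %.

≈ 0.0180 %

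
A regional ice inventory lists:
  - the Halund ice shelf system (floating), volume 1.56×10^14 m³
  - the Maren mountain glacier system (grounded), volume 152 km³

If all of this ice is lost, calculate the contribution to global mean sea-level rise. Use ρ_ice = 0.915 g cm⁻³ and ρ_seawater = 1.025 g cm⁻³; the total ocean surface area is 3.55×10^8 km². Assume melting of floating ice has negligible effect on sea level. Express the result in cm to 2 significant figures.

The Halund ice shelf system is floating and already displaces its own weight of water, so its melt adds essentially nothing to sea level.
Maren: 152 km³ × (915/1025) = 135.7 km³ of water.
Total added water ≈ 1.357×10^11 m³ over 3.55×10^14 m² → Δh = 3.82×10^-4 m = 0.038 cm.

≈ 0.038 cm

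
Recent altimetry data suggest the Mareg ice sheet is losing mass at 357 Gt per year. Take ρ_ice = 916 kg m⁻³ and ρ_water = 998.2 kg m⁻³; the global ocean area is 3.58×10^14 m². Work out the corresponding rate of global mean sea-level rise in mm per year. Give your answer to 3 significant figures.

ρ_w = 998.2 kg m⁻³. Annual water volume added = 357 Gt / ρ_w = 3.570×10^14 kg / 998.2 kg m⁻³ = 3.576×10^11 m³.
Δh per year = 3.576×10^11 / 3.58×10^14 = 9.99×10^-4 m = 0.999 mm.

≈ 0.999 mm/yr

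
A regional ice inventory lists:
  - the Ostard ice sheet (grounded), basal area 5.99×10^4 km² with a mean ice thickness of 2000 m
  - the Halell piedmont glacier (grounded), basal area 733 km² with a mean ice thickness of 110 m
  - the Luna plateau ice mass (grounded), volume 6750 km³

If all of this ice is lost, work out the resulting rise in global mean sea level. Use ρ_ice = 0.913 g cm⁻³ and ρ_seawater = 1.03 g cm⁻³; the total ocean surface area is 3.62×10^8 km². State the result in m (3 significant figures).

Ostard: ice volume = 5.99×10^4 km² × 2000 m = 1.198×10^5 km³; 1.198×10^5 × (913/1030) = 1.062×10^5 km³ of water.
Halell: ice volume = 733 km² × 110 m = 80.63 km³; 80.63 × (913/1030) = 71.47 km³ of water.
Luna: 6750 km³ × (913/1030) = 5983 km³ of water.
Total added water ≈ 1.122×10^14 m³ over 3.62×10^14 m² → Δh = 0.310 m.

≈ 0.310 m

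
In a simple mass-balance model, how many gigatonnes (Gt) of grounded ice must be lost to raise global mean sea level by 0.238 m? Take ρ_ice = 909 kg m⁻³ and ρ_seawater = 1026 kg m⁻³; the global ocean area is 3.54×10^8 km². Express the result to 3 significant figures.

Required water volume = Δh × A = 0.238 m × 3.54×10^14 m² = 8.425×10^13 m³.
ρ_w = 1026 kg m⁻³, so the mass of water = 8.425×10^13 m³ × 1026 kg m⁻³ = 8.644×10^16 kg = 8.64×10^4 Gt (and the same mass of ice, by conservation).

≈ 8.64×10^4 Gt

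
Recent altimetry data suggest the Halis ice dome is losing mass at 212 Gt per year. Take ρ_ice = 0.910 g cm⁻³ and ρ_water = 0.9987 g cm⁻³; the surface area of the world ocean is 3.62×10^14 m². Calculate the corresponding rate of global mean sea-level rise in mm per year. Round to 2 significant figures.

ρ_w = 0.9987 g cm⁻³ = 998.7 kg m⁻³. Annual water volume added = 212 Gt / ρ_w = 2.120×10^14 kg / 998.7 kg m⁻³ = 2.123×10^11 m³.
Δh per year = 2.123×10^11 / 3.62×10^14 = 5.86×10^-4 m = 0.59 mm.

≈ 0.59 mm/yr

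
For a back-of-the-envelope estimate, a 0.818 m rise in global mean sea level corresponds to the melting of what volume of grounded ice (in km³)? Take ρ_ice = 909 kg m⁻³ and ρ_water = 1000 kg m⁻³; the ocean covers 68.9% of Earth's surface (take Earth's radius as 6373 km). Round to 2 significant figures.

≈ 3.2×10^5 km³

Required water volume = Δh × A = 0.818 m × 3.52×10^14 m² = 2.877×10^14 m³ = 2.877×10^5 km³.
Ice volume = water volume × ρ_w/ρ_ice = 2.877×10^5 × 1000/909 = 3.2×10^5 km³.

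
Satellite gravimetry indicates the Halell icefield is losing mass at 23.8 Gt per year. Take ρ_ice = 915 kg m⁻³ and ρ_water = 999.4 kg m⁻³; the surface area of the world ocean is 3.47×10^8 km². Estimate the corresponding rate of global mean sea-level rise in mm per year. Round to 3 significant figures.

ρ_w = 999.4 kg m⁻³. Annual water volume added = 23.8 Gt / ρ_w = 2.380×10^13 kg / 999.4 kg m⁻³ = 2.381×10^10 m³.
Δh per year = 2.381×10^10 / 3.47×10^14 = 6.86×10^-5 m = 0.0686 mm.

≈ 0.0686 mm/yr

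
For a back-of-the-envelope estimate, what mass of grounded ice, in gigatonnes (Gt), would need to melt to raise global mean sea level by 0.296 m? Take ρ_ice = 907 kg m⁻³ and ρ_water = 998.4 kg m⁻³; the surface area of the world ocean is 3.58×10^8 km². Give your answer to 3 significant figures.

≈ 1.06×10^5 Gt

Required water volume = Δh × A = 0.296 m × 3.58×10^14 m² = 1.060×10^14 m³.
ρ_w = 998.4 kg m⁻³, so the mass of water = 1.060×10^14 m³ × 998.4 kg m⁻³ = 1.058×10^17 kg = 1.06×10^5 Gt (and the same mass of ice, by conservation).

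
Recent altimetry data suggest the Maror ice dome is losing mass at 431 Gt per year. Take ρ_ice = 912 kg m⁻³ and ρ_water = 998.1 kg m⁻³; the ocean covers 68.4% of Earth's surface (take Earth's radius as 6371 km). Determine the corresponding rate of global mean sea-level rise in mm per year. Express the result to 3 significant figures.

≈ 1.24 mm/yr

ρ_w = 998.1 kg m⁻³. Annual water volume added = 431 Gt / ρ_w = 4.310×10^14 kg / 998.1 kg m⁻³ = 4.318×10^11 m³.
Δh per year = 4.318×10^11 / 3.49×10^14 = 1.24×10^-3 m = 1.24 mm.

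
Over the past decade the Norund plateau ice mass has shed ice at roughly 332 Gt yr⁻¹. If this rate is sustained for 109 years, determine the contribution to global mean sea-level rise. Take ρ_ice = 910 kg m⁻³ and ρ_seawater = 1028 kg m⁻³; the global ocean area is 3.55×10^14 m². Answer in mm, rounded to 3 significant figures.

Total mass lost = 332 Gt/yr × 109 yr = 3.619×10^4 Gt = 3.619×10^16 kg.
ρ_w = 1028 kg m⁻³, so water volume = 3.619×10^16 / 1028 = 3.520×10^13 m³.
Δh = 3.520×10^13 / 3.55×10^14 = 0.0992 m = 99.2 mm.

≈ 99.2 mm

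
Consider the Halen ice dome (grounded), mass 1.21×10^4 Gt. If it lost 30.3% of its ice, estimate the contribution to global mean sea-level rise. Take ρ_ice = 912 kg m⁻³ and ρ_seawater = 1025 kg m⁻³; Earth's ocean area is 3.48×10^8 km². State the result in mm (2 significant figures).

≈ 10 mm

Halen: 0.303 × 1.21×10^4 Gt = 3.666×10^15 kg; dividing by ρ_w = 1025 kg m⁻³ gives 3.577×10^12 m³ of water.
Spread over 3.48×10^14 m² of ocean, Δh = 3.577×10^12 / 3.48×10^14 = 0.0103 m = 10 mm.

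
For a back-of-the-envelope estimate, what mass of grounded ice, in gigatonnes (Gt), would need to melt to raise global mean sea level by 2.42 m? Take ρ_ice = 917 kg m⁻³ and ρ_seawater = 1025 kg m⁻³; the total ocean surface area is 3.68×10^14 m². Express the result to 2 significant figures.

≈ 9.1×10^5 Gt

Required water volume = Δh × A = 2.42 m × 3.68×10^14 m² = 8.906×10^14 m³.
ρ_w = 1025 kg m⁻³, so the mass of water = 8.906×10^14 m³ × 1025 kg m⁻³ = 9.128×10^17 kg = 9.1×10^5 Gt (and the same mass of ice, by conservation).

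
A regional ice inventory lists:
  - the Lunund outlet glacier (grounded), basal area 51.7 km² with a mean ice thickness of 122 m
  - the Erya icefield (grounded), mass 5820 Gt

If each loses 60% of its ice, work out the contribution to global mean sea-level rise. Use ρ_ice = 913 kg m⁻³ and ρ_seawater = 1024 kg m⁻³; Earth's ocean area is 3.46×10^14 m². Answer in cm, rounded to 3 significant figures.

Lunund: ice volume = 51.7 km² × 122 m = 6.307 km³; 0.6 × 6.307 × (913/1024) = 3.374 km³ of water.
Erya: 0.6 × 5820 Gt = 3.492×10^15 kg; dividing by ρ_w = 1024 kg m⁻³ gives 3.410×10^12 m³ of water.
Total added water ≈ 3.414×10^12 m³ over 3.46×10^14 m² → Δh = 9.87×10^-3 m = 0.987 cm.

≈ 0.987 cm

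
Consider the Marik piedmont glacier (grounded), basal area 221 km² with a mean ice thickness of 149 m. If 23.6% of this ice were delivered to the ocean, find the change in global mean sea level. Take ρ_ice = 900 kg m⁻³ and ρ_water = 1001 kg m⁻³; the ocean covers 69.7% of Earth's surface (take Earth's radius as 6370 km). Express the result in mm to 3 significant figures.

Marik: ice volume = 221 km² × 149 m = 32.93 km³; 0.236 × 32.93 × (900/1001) = 6.987 km³ of water.
Spread over 3.55×10^14 m² of ocean, Δh = 6.987×10^9 / 3.55×10^14 = 1.97×10^-5 m = 0.0197 mm.

≈ 0.0197 mm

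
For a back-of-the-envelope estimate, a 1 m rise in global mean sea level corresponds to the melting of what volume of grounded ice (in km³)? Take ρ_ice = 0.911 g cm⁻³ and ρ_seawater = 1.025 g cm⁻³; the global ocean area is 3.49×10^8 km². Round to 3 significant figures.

≈ 3.93×10^5 km³

Required water volume = Δh × A = 1 m × 3.49×10^14 m² = 3.490×10^14 m³ = 3.490×10^5 km³.
Ice volume = water volume × ρ_w/ρ_ice = 3.490×10^5 × 1025/911 = 3.93×10^5 km³.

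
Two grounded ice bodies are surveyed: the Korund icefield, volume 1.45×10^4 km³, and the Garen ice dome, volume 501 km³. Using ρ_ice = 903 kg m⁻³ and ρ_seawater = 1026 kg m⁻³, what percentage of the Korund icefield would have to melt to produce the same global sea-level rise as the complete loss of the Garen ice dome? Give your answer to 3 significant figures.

Equal sea-level rise means equal mass of meltwater, i.e. equal mass of ice lost.
Ice mass of Garen: 4.524×10^14 kg; ice mass of Korund: 1.309×10^16 kg.
Fraction required = 4.524×10^14 / 1.309×10^16 = 0.0346 → 3.46 %.

≈ 3.46 %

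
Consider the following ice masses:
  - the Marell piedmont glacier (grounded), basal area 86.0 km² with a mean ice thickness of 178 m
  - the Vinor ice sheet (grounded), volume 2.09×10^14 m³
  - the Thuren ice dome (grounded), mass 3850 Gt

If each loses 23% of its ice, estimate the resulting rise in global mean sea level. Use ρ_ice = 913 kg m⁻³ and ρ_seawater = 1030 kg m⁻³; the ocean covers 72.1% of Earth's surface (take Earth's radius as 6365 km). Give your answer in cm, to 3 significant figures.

Marell: ice volume = 86.0 km² × 178 m = 15.31 km³; 0.23 × 15.31 × (913/1030) = 3.121 km³ of water.
Vinor: 0.23 × 2.09×10^14 m³ × (913/1030) = 4.261×10^13 m³ of water.
Thuren: 0.23 × 3850 Gt = 8.855×10^14 kg; dividing by ρ_w = 1030 kg m⁻³ gives 8.597×10^11 m³ of water.
Total added water ≈ 4.347×10^13 m³ over 3.67×10^14 m² → Δh = 0.118 m = 11.8 cm.

≈ 11.8 cm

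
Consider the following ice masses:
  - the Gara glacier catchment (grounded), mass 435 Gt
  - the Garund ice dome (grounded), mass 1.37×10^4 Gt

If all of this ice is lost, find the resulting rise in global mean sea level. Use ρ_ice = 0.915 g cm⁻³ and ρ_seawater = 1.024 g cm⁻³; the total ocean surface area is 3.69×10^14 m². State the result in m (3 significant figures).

Gara: 435 Gt = 4.350×10^14 kg; dividing by ρ_w = 1.024 g cm⁻³ = 1024 kg m⁻³ gives 4.248×10^11 m³ of water.
Garund: 1.37×10^4 Gt = 1.370×10^16 kg; dividing by ρ_w = 1024 kg m⁻³ gives 1.338×10^13 m³ of water.
Total added water ≈ 1.380×10^13 m³ over 3.69×10^14 m² → Δh = 0.0374 m.

≈ 0.0374 m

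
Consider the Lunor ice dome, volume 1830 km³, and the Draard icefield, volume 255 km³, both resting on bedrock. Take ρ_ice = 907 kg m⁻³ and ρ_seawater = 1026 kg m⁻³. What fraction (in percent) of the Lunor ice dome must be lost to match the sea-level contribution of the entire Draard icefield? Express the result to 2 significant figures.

≈ 14 %

Equal sea-level rise means equal mass of meltwater, i.e. equal mass of ice lost.
Ice mass of Draard: 2.313×10^14 kg; ice mass of Lunor: 1.660×10^15 kg.
Fraction required = 2.313×10^14 / 1.660×10^15 = 0.139 → 14 %.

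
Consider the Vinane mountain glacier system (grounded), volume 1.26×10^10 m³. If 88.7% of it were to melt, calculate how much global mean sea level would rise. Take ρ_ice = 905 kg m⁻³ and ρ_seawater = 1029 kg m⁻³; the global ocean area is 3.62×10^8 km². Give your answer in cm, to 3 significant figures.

≈ 2.72×10^-3 cm

Vinane: 0.887 × 1.26×10^10 m³ × (905/1029) = 9.829×10^9 m³ of water.
Spread over 3.62×10^14 m² of ocean, Δh = 9.829×10^9 / 3.62×10^14 = 2.72×10^-5 m = 2.72×10^-3 cm.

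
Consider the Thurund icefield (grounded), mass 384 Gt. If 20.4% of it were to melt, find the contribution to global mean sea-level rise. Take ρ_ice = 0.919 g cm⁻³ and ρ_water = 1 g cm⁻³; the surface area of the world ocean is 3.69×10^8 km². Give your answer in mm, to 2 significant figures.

≈ 0.21 mm

Thurund: 0.204 × 384 Gt = 7.834×10^13 kg; dividing by ρ_w = 1 g cm⁻³ = 1000 kg m⁻³ gives 7.834×10^10 m³ of water.
Spread over 3.69×10^14 m² of ocean, Δh = 7.834×10^10 / 3.69×10^14 = 2.12×10^-4 m = 0.21 mm.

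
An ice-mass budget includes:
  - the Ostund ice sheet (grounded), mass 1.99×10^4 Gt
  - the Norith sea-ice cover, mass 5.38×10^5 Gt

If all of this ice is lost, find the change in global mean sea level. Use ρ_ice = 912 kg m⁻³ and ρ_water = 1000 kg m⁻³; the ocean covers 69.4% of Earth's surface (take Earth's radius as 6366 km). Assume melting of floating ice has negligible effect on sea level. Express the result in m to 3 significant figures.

Ostund: 1.99×10^4 Gt = 1.990×10^16 kg; dividing by ρ_w = 1000 kg m⁻³ gives 1.990×10^13 m³ of water.
The Norith sea-ice cover is floating and already displaces its own weight of water, so its melt adds essentially nothing to sea level.
Total added water ≈ 1.990×10^13 m³ over 3.53×10^14 m² → Δh = 0.0563 m.

≈ 0.0563 m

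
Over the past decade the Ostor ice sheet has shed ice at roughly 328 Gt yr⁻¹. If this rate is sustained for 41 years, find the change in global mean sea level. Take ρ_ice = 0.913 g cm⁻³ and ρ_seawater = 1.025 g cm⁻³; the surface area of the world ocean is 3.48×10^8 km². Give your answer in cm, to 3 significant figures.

≈ 3.77 cm

Total mass lost = 328 Gt/yr × 41 yr = 1.345×10^4 Gt = 1.345×10^16 kg.
ρ_w = 1.025 g cm⁻³ = 1025 kg m⁻³, so water volume = 1.345×10^16 / 1025 = 1.312×10^13 m³.
Δh = 1.312×10^13 / 3.48×10^14 = 0.0377 m = 3.77 cm.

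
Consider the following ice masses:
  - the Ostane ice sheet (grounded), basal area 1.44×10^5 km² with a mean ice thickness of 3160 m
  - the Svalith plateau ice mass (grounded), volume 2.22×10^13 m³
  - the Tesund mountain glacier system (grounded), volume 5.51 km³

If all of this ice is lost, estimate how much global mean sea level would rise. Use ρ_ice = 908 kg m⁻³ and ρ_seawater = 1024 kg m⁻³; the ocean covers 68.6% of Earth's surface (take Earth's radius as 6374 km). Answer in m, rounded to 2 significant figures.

Ostane: ice volume = 1.44×10^5 km² × 3160 m = 4.550×10^5 km³; 4.550×10^5 × (908/1024) = 4.035×10^5 km³ of water.
Svalith: 2.22×10^13 m³ × (908/1024) = 1.969×10^13 m³ of water.
Tesund: 5.51 km³ × (908/1024) = 4.886 km³ of water.
Total added water ≈ 4.232×10^14 m³ over 3.50×10^14 m² → Δh = 1.21 m.

≈ 1.2 m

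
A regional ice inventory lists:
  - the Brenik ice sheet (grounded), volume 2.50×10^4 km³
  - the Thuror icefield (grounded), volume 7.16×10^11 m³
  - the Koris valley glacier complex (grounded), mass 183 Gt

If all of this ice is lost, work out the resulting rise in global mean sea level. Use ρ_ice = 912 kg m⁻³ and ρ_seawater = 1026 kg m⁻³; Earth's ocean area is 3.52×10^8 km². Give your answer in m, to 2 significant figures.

≈ 0.065 m

Brenik: 2.50×10^4 km³ × (912/1026) = 2.222×10^4 km³ of water.
Thuror: 7.16×10^11 m³ × (912/1026) = 6.364×10^11 m³ of water.
Koris: 183 Gt = 1.830×10^14 kg; dividing by ρ_w = 1026 kg m⁻³ gives 1.784×10^11 m³ of water.
Total added water ≈ 2.304×10^13 m³ over 3.52×10^14 m² → Δh = 0.0654 m.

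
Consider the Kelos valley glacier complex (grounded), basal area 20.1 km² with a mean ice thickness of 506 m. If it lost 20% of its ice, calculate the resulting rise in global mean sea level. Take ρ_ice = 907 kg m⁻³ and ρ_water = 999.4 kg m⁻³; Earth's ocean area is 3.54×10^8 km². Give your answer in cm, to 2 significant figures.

≈ 5.2×10^-4 cm

Kelos: ice volume = 20.1 km² × 506 m = 10.17 km³; 0.2 × 10.17 × (907/999.4) = 1.846 km³ of water.
Spread over 3.54×10^14 m² of ocean, Δh = 1.846×10^9 / 3.54×10^14 = 5.21×10^-6 m = 5.2×10^-4 cm.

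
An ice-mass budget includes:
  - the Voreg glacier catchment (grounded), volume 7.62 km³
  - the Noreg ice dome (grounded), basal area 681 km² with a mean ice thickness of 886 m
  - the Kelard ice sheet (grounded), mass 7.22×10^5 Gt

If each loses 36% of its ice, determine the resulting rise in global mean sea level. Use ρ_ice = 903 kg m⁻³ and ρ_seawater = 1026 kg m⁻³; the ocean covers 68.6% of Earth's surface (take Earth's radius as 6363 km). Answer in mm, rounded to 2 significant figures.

≈ 730 mm

Voreg: 0.36 × 7.62 km³ × (903/1026) = 2.414 km³ of water.
Noreg: ice volume = 681 km² × 886 m = 603.4 km³; 0.36 × 603.4 × (903/1026) = 191.2 km³ of water.
Kelard: 0.36 × 7.22×10^5 Gt = 2.599×10^17 kg; dividing by ρ_w = 1026 kg m⁻³ gives 2.533×10^14 m³ of water.
Total added water ≈ 2.535×10^14 m³ over 3.49×10^14 m² → Δh = 0.726 m = 730 mm.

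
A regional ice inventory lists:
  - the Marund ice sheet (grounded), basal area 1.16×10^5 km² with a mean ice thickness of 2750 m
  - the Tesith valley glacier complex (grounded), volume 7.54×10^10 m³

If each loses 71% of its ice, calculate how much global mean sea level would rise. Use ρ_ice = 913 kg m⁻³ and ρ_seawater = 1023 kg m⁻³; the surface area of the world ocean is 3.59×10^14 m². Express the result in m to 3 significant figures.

≈ 0.563 m

Marund: ice volume = 1.16×10^5 km² × 2750 m = 3.190×10^5 km³; 0.71 × 3.190×10^5 × (913/1023) = 2.021×10^5 km³ of water.
Tesith: 0.71 × 7.54×10^10 m³ × (913/1023) = 4.778×10^10 m³ of water.
Total added water ≈ 2.022×10^14 m³ over 3.59×10^14 m² → Δh = 0.563 m.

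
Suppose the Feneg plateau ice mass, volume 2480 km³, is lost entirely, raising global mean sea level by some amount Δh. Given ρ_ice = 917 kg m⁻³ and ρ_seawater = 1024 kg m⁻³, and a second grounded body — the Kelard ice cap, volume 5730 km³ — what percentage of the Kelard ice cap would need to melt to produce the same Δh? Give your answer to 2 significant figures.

Equal sea-level rise means equal mass of meltwater, i.e. equal mass of ice lost.
Ice mass of Feneg: 2.274×10^15 kg; ice mass of Kelard: 5.254×10^15 kg.
Fraction required = 2.274×10^15 / 5.254×10^15 = 0.433 → 43 %.

≈ 43 %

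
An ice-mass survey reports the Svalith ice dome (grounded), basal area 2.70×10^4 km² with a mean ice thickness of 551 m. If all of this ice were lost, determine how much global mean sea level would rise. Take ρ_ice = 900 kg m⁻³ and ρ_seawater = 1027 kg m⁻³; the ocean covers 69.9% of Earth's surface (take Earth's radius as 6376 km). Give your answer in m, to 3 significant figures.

Svalith: ice volume = 2.70×10^4 km² × 551 m = 1.488×10^4 km³; 1.488×10^4 × (900/1027) = 1.304×10^4 km³ of water.
Spread over 3.57×10^14 m² of ocean, Δh = 1.304×10^13 / 3.57×10^14 = 0.0365 m.

≈ 0.0365 m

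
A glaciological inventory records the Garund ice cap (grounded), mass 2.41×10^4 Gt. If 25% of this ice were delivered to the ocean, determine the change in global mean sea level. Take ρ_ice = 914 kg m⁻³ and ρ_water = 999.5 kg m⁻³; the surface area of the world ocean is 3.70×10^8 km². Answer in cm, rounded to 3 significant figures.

≈ 1.63 cm

Garund: 0.25 × 2.41×10^4 Gt = 6.025×10^15 kg; dividing by ρ_w = 999.5 kg m⁻³ gives 6.028×10^12 m³ of water.
Spread over 3.70×10^14 m² of ocean, Δh = 6.028×10^12 / 3.70×10^14 = 0.0163 m = 1.63 cm.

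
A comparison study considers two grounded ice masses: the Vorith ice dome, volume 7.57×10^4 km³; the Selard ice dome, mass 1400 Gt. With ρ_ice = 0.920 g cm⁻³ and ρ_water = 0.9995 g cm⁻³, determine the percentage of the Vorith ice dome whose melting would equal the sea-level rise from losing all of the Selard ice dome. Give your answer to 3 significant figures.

Equal sea-level rise means equal mass of meltwater, i.e. equal mass of ice lost.
Ice mass of Selard: 1.400×10^15 kg; ice mass of Vorith: 6.964×10^16 kg.
Fraction required = 1.400×10^15 / 6.964×10^16 = 0.0201 → 2.01 %.

≈ 2.01 %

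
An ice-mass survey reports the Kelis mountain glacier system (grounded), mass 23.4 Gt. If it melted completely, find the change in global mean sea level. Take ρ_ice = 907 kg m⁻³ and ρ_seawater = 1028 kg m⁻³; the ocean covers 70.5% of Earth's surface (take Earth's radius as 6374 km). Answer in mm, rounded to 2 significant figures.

≈ 0.063 mm

Kelis: 23.4 Gt = 2.340×10^13 kg; dividing by ρ_w = 1028 kg m⁻³ gives 2.276×10^10 m³ of water.
Spread over 3.60×10^14 m² of ocean, Δh = 2.276×10^10 / 3.60×10^14 = 6.32×10^-5 m = 0.063 mm.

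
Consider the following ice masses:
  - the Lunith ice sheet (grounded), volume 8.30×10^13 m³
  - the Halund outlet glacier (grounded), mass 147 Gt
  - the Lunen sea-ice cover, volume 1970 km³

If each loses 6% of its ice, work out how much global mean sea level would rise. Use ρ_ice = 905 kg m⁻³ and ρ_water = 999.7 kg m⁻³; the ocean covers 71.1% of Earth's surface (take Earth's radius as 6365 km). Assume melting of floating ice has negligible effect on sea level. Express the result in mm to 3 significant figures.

Lunith: 0.06 × 8.30×10^13 m³ × (905/999.7) = 4.508×10^12 m³ of water.
Halund: 0.06 × 147 Gt = 8.820×10^12 kg; dividing by ρ_w = 999.7 kg m⁻³ gives 8.823×10^9 m³ of water.
The Lunen sea-ice cover is floating and already displaces its own weight of water, so its melt adds essentially nothing to sea level.
Total added water ≈ 4.517×10^12 m³ over 3.62×10^14 m² → Δh = 0.0125 m = 12.5 mm.

≈ 12.5 mm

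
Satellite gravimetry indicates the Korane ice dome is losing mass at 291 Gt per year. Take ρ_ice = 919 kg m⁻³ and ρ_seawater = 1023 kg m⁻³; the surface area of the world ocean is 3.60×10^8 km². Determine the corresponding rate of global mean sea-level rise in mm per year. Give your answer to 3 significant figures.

ρ_w = 1023 kg m⁻³. Annual water volume added = 291 Gt / ρ_w = 2.910×10^14 kg / 1023 kg m⁻³ = 2.845×10^11 m³.
Δh per year = 2.845×10^11 / 3.60×10^14 = 7.90×10^-4 m = 0.790 mm.

≈ 0.790 mm/yr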